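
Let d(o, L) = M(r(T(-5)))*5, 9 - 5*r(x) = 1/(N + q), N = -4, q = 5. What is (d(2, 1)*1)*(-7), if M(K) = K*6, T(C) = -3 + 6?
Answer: -336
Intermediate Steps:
T(C) = 3
r(x) = 8/5 (r(x) = 9/5 - 1/(5*(-4 + 5)) = 9/5 - ⅕/1 = 9/5 - ⅕*1 = 9/5 - ⅕ = 8/5)
M(K) = 6*K
d(o, L) = 48 (d(o, L) = (6*(8/5))*5 = (48/5)*5 = 48)
(d(2, 1)*1)*(-7) = (48*1)*(-7) = 48*(-7) = -336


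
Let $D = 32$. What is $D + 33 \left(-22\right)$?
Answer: $-694$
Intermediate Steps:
$D + 33 \left(-22\right) = 32 + 33 \left(-22\right) = 32 - 726 = -694$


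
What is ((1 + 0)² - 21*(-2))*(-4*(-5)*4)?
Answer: 3440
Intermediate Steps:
((1 + 0)² - 21*(-2))*(-4*(-5)*4) = (1² + 42)*(20*4) = (1 + 42)*80 = 43*80 = 3440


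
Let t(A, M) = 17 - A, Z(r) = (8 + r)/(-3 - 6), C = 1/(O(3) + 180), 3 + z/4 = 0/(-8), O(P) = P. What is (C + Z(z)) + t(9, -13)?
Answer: 4639/549 ≈ 8.4499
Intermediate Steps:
z = -12 (z = -12 + 4*(0/(-8)) = -12 + 4*(0*(-⅛)) = -12 + 4*0 = -12 + 0 = -12)
C = 1/183 (C = 1/(3 + 180) = 1/183 ≈ 0.0054645)
Z(r) = -8/9 - r/9 (Z(r) = (8 + r)/(-9) = (8 + r)*(-⅑) = -8/9 - r/9)
(C + Z(z)) + t(9, -13) = (1/183 + (-8/9 - ⅑*(-12))) + (17 - 1*9) = (1/183 + (-8/9 + 4/3)) + (17 - 9) = (1/183 + 4/9) + 8 = 247/549 + 8 = 4639/549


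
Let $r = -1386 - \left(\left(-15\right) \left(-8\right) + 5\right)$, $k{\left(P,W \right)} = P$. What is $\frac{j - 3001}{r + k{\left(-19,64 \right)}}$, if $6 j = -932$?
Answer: $\frac{557}{270} \approx 2.063$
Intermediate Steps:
$j = - \frac{466}{3}$ ($j = \frac{1}{6} \left(-932\right) = - \frac{466}{3} \approx -155.33$)
$r = -1511$ ($r = -1386 - \left(120 + 5\right) = -1386 - 125 = -1511$)
$\frac{j - 3001}{r + k{\left(-19,64 \right)}} = \frac{- \frac{466}{3} - 3001}{-1511 - 19} = - \frac{9469}{3 \left(-1530\right)} = \left(- \frac{9469}{3}\right) \left(- \frac{1}{1530}\right) = \frac{557}{270}$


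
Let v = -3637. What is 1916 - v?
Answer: 5553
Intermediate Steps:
1916 - v = 1916 - 1*(-3637) = 1916 + 3637 = 5553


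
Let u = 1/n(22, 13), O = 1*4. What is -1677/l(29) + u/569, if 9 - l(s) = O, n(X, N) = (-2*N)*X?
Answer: -545809841/1627340 ≈ -335.40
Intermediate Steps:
n(X, N) = -2*N*X
O = 4
l(s) = 5 (l(s) = 9 - 1*4 = 9 - 4 = 5)
u = -1/572 (u = 1/(-2*13*22) = 1/(-572) = -1/572 ≈ -0.0017483)
-1677/l(29) + u/569 = -1677/5 - 1/572/569 = -1677*⅕ - 1/572*1/569 = -1677/5 - 1/325468 = -545809841/1627340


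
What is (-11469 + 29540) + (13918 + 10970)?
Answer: 42959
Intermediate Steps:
(-11469 + 29540) + (13918 + 10970) = 18071 + 24888 = 42959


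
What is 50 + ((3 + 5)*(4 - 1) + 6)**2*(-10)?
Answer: -8950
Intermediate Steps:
50 + ((3 + 5)*(4 - 1) + 6)**2*(-10) = 50 + (8*3 + 6)**2*(-10) = 50 + (24 + 6)**2*(-10) = 50 + 30**2*(-10) = 50 + 900*(-10) = 50 - 9000 = -8950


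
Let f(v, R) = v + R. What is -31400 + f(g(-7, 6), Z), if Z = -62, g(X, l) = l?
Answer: -31456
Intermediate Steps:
f(v, R) = R + v
-31400 + f(g(-7, 6), Z) = -31400 + (-62 + 6) = -31400 - 56 = -31456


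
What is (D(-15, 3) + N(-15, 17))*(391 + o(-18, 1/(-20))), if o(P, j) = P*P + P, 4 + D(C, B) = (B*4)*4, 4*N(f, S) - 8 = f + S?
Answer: 64821/2 ≈ 32411.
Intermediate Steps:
N(f, S) = 2 + S/4 + f/4 (N(f, S) = 2 + (f + S)/4 = 2 + (S + f)/4 = 2 + (S/4 + f/4) = 2 + S/4 + f/4)
D(C, B) = -4 + 16*B (D(C, B) = -4 + (B*4)*4 = -4 + (4*B)*4 = -4 + 16*B)
o(P, j) = P + P² (o(P, j) = P² + P = P + P²)
(D(-15, 3) + N(-15, 17))*(391 + o(-18, 1/(-20))) = ((-4 + 16*3) + (2 + (¼)*17 + (¼)*(-15)))*(391 - 18*(1 - 18)) = ((-4 + 48) + (2 + 17/4 - 15/4))*(391 - 18*(-17)) = (44 + 5/2)*(391 + 306) = (93/2)*697 = 64821/2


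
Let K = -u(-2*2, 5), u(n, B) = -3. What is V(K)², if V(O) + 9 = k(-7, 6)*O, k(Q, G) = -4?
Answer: 441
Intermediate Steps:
K = 3 (K = -1*(-3) = 3)
V(O) = -9 - 4*O
V(K)² = (-9 - 4*3)² = (-9 - 12)² = (-21)² = 441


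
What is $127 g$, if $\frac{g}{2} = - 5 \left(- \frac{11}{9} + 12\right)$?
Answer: $- \frac{123190}{9} \approx -13688.0$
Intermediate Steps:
$g = - \frac{970}{9}$ ($g = 2 \left(- 5 \left(- \frac{11}{9} + 12\right)\right) = 2 \left(\left(-5\right) \frac{97}{9}\right) = 2 \left(- \frac{485}{9}\right) = - \frac{970}{9} \approx -107.78$)
$127 g = 127 \left(- \frac{970}{9}\right) = - \frac{123190}{9}$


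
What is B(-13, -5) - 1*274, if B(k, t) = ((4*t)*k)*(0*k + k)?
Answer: -3654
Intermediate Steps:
B(k, t) = 4*t*k² (B(k, t) = (4*k*t)*(0 + k) = (4*k*t)*k = 4*t*k²)
B(-13, -5) - 1*274 = 4*(-5)*(-13)² - 1*274 = 4*(-5)*169 - 274 = -3380 - 274 = -3654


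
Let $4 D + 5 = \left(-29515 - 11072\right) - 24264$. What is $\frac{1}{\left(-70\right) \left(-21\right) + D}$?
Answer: $- \frac{1}{14744} \approx -6.7824 \cdot 10^{-5}$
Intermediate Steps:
$D = -16214$ ($D = - \frac{5}{4} + \frac{\left(-29515 - 11072\right) - 24264}{4} = - \frac{5}{4} + \frac{-40587 - 24264}{4} = - \frac{5}{4} + \frac{1}{4} \left(-64851\right) = - \frac{5}{4} - \frac{64851}{4} = -16214$)
$\frac{1}{\left(-70\right) \left(-21\right) + D} = \frac{1}{\left(-70\right) \left(-21\right) - 16214} = \frac{1}{1470 - 16214} = \frac{1}{-14744} = - \frac{1}{14744}$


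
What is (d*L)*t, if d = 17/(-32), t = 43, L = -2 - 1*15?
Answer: 12427/32 ≈ 388.34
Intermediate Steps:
L = -17 (L = -2 - 15 = -17)
d = -17/32 (d = 17*(-1/32) = -17/32 ≈ -0.53125)
(d*L)*t = -17/32*(-17)*43 = (289/32)*43 = 12427/32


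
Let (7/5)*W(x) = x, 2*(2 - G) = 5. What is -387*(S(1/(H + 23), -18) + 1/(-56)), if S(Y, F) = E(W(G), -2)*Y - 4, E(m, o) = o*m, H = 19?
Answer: 606945/392 ≈ 1548.3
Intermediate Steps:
G = -½ (G = 2 - ½*5 = 2 - 5/2 = -½ ≈ -0.50000)
W(x) = 5*x/7
E(m, o) = m*o
S(Y, F) = -4 + 5*Y/7 (S(Y, F) = (((5/7)*(-½))*(-2))*Y - 4 = (-5/14*(-2))*Y - 4 = 5*Y/7 - 4 = -4 + 5*Y/7)
-387*(S(1/(H + 23), -18) + 1/(-56)) = -387*((-4 + 5/(7*(19 + 23))) + 1/(-56)) = -387*((-4 + (5/7)/42) - 1/56) = -387*((-4 + (5/7)*(1/42)) - 1/56) = -387*((-4 + 5/294) - 1/56) = -387*(-1171/294 - 1/56) = -387*(-4705/1176) = 606945/392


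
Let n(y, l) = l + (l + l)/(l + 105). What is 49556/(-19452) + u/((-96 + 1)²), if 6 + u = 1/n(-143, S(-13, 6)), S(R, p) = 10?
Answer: -8723475151/3423308850 ≈ -2.5483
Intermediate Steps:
n(y, l) = l + 2*l/(105 + l) (n(y, l) = l + (2*l)/(105 + l) = l + 2*l/(105 + l))
u = -1381/234 (u = -6 + 1/(10*(107 + 10)/(105 + 10)) = -6 + 1/(10*117/115) = -6 + 1/(10*(1/115)*117) = -6 + 1/(234/23) = -6 + 23/234 = -1381/234 ≈ -5.9017)
49556/(-19452) + u/((-96 + 1)²) = 49556/(-19452) - 1381/(234*(-96 + 1)²) = 49556*(-1/19452) - 1381/(234*((-95)²)) = -12389/4863 - 1381/234/9025 = -12389/4863 - 1381/234*1/9025 = -12389/4863 - 1381/2111850 = -8723475151/3423308850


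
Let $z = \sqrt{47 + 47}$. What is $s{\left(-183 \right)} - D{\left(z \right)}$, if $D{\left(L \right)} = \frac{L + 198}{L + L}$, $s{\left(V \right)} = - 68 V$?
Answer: $\frac{24887}{2} - \frac{99 \sqrt{94}}{94} \approx 12433.0$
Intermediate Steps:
$z = \sqrt{94} \approx 9.6954$
$D{\left(L \right)} = \frac{198 + L}{2 L}$
$s{\left(-183 \right)} - D{\left(z \right)} = \left(-68\right) \left(-183\right) - \frac{198 + \sqrt{94}}{2 \sqrt{94}} = 12444 - \frac{\frac{\sqrt{94}}{94} \left(198 + \sqrt{94}\right)}{2} = 12444 - \frac{\sqrt{94} \left(198 + \sqrt{94}\right)}{188}$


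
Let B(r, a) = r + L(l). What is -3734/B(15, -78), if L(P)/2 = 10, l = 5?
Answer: -3734/35 ≈ -106.69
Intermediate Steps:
L(P) = 20 (L(P) = 2*10 = 20)
B(r, a) = 20 + r (B(r, a) = r + 20 = 20 + r)
-3734/B(15, -78) = -3734/(20 + 15) = -3734/35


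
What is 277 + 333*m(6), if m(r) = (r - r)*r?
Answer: 277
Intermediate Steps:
m(r) = 0 (m(r) = 0*r = 0)
277 + 333*m(6) = 277 + 333*0 = 277 + 0 = 277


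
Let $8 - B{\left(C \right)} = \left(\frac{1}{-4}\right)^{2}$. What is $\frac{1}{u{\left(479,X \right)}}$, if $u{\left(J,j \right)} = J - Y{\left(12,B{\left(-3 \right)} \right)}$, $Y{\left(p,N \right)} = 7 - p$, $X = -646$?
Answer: $\frac{1}{484} \approx 0.0020661$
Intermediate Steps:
$B{\left(C \right)} = \frac{127}{16}$ ($B{\left(C \right)} = 8 - \left(\frac{1}{-4}\right)^{2} = 8 - \left(- \frac{1}{4}\right)^{2} = 8 - \frac{1}{16} = \frac{127}{16}$)
$u{\left(J,j \right)} = 5 + J$ ($u{\left(J,j \right)} = J - \left(7 - 12\right) = J - -5 = J + 5 = 5 + J$)
$\frac{1}{u{\left(479,X \right)}} = \frac{1}{5 + 479} = \frac{1}{484}$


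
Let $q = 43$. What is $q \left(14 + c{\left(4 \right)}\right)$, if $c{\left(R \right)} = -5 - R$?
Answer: $215$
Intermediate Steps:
$q \left(14 + c{\left(4 \right)}\right) = 43 \left(14 - 9\right) = 43 \cdot 5 = 215$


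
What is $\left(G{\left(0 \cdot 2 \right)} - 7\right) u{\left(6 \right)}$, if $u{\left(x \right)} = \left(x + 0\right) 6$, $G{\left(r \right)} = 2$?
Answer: $-180$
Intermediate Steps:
$u{\left(x \right)} = 6 x$ ($u{\left(x \right)} = x 6 = 6 x$)
$\left(G{\left(0 \cdot 2 \right)} - 7\right) u{\left(6 \right)} = \left(2 - 7\right) 6 \cdot 6 = \left(-5\right) 36 = -180$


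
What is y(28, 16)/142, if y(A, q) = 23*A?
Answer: 322/71 ≈ 4.5352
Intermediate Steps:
y(28, 16)/142 = (23*28)/142 = 644*(1/142) = 322/71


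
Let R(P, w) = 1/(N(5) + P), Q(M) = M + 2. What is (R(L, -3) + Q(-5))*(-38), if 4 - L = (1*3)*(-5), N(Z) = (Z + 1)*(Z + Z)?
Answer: 8968/79 ≈ 113.52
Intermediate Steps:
Q(M) = 2 + M
N(Z) = 2*Z*(1 + Z) (N(Z) = (1 + Z)*(2*Z) = 2*Z*(1 + Z))
L = 19 (L = 4 - 1*3*(-5) = 4 - 3*(-5) = 4 - 1*(-15) = 4 + 15 = 19)
R(P, w) = 1/(60 + P) (R(P, w) = 1/(2*5*(1 + 5) + P) = 1/(2*5*6 + P) = 1/(60 + P))
(R(L, -3) + Q(-5))*(-38) = (1/(60 + 19) + (2 - 5))*(-38) = (1/79 - 3)*(-38) = -236/79*(-38) = 8968/79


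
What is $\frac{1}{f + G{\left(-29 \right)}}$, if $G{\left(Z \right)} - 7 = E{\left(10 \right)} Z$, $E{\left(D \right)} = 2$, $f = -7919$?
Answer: $- \frac{1}{7970} \approx -0.00012547$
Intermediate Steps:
$G{\left(Z \right)} = 7 + 2 Z$
$\frac{1}{f + G{\left(-29 \right)}} = \frac{1}{-7919 + \left(7 + 2 \left(-29\right)\right)} = \frac{1}{-7919 + \left(7 - 58\right)} = \frac{1}{-7919 - 51} = \frac{1}{-7970} = - \frac{1}{7970}$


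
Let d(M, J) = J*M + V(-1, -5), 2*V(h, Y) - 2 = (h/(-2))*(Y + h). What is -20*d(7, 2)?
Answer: -270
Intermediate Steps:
V(h, Y) = 1 - h*(Y + h)/4 (V(h, Y) = 1 + ((h/(-2))*(Y + h))/2 = 1 + ((h*(-½))*(Y + h))/2 = 1 + ((-h/2)*(Y + h))/2 = 1 + (-h*(Y + h)/2)/2 = 1 - h*(Y + h)/4)
d(M, J) = -½ + J*M (d(M, J) = J*M + (1 - ¼*(-1)² - ¼*(-5)*(-1)) = J*M + (1 - ¼*1 - 5/4) = J*M + (1 - ¼ - 5/4) = J*M - ½ = -½ + J*M)
-20*d(7, 2) = -20*(-½ + 2*7) = -20*(-½ + 14) = -20*27/2 = -270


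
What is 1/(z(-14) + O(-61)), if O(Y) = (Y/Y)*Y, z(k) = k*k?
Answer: 1/135 ≈ 0.0074074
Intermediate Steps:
z(k) = k²
O(Y) = Y (O(Y) = 1*Y = Y)
1/(z(-14) + O(-61)) = 1/((-14)² - 61) = 1/(196 - 61) = 1/135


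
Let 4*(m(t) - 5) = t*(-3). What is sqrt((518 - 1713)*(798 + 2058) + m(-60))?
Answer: I*sqrt(3412870) ≈ 1847.4*I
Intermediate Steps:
m(t) = 5 - 3*t/4 (m(t) = 5 + (t*(-3))/4 = 5 + (-3*t)/4 = 5 - 3*t/4)
sqrt((518 - 1713)*(798 + 2058) + m(-60)) = sqrt((518 - 1713)*(798 + 2058) + (5 - 3/4*(-60))) = sqrt(-1195*2856 + (5 + 45)) = sqrt(-3412920 + 50) = sqrt(-3412870) = I*sqrt(3412870)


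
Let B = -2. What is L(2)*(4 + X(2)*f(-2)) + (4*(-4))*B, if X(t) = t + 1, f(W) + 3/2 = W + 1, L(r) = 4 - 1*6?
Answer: 39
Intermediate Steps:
L(r) = -2 (L(r) = 4 - 6 = -2)
f(W) = -½ + W (f(W) = -3/2 + (W + 1) = -3/2 + (1 + W) = -½ + W)
X(t) = 1 + t
L(2)*(4 + X(2)*f(-2)) + (4*(-4))*B = -2*(4 + (1 + 2)*(-½ - 2)) + (4*(-4))*(-2) = -2*(4 + 3*(-5/2)) - 16*(-2) = -2*(4 - 15/2) + 32 = -2*(-7/2) + 32 = 7 + 32 = 39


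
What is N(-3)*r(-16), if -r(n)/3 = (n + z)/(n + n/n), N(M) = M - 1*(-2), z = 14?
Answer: 2/5 ≈ 0.40000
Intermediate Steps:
N(M) = 2 + M (N(M) = M + 2 = 2 + M)
r(n) = -3*(14 + n)/(1 + n) (r(n) = -3*(n + 14)/(n + n/n) = -3*(14 + n)/(n + 1) = -3*(14 + n)/(1 + n))
N(-3)*r(-16) = (2 - 3)*(3*(-14 - 1*(-16))/(1 - 16)) = -3*(-14 + 16)/(-15) = -3*(-1)*2/15 = -1*(-2/5) = 2/5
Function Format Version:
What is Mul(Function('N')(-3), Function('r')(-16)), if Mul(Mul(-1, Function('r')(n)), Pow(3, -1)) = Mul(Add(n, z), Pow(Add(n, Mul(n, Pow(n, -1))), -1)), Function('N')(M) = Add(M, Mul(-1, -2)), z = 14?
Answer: Rational(2, 5) ≈ 0.40000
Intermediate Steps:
Function('N')(M) = Add(2, M) (Function('N')(M) = Add(M, 2) = Add(2, M))
Function('r')(n) = Mul(-3, Pow(Add(1, n), -1), Add(14, n)) (Function('r')(n) = Mul(-3, Mul(Add(n, 14), Pow(Add(n, Mul(n, Pow(n, -1))), -1))) = Mul(-3, Mul(Add(14, n), Pow(Add(n, 1), -1))) = Mul(-3, Mul(Add(14, n), Pow(Add(1, n), -1))) = Mul(-3, Mul(Pow(Add(1, n), -1), Add(14, n))) = Mul(-3, Pow(Add(1, n), -1), Add(14, n)))
Mul(Function('N')(-3), Function('r')(-16)) = Mul(Add(2, -3), Mul(3, Pow(Add(1, -16), -1), Add(-14, Mul(-1, -16)))) = Mul(-1, Mul(3, Pow(-15, -1), Add(-14, 16))) = Mul(-1, Mul(3, Rational(-1, 15), 2)) = Mul(-1, Rational(-2, 5)) = Rational(2, 5)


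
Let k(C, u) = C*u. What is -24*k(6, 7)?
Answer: -1008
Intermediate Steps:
-24*k(6, 7) = -144*7 = -24*42 = -1008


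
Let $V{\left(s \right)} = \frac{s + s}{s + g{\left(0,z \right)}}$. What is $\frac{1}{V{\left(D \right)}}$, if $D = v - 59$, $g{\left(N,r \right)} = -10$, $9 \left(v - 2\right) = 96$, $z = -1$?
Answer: $\frac{169}{278} \approx 0.60791$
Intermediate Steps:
$v = \frac{38}{3}$ ($v = 2 + \frac{1}{9} \cdot 96 = 2 + \frac{32}{3} = \frac{38}{3} \approx 12.667$)
$D = - \frac{139}{3}$ ($D = \frac{38}{3} - 59 = - \frac{139}{3} \approx -46.333$)
$V{\left(s \right)} = \frac{2 s}{-10 + s}$ ($V{\left(s \right)} = \frac{s + s}{s - 10} = \frac{2 s}{-10 + s}$)
$\frac{1}{V{\left(D \right)}} = \frac{1}{2 \left(- \frac{139}{3}\right) \frac{1}{-10 - \frac{139}{3}}} = \frac{1}{2 \left(- \frac{139}{3}\right) \frac{1}{- \frac{169}{3}}} = \frac{1}{2 \left(- \frac{139}{3}\right) \left(- \frac{3}{169}\right)} = \frac{1}{\frac{278}{169}} = \frac{169}{278}$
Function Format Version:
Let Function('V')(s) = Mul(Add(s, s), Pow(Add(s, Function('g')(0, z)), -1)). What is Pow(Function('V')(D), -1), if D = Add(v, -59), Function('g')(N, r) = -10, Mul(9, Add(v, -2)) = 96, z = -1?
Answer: Rational(169, 278) ≈ 0.60791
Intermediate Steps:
v = Rational(38, 3) (v = Add(2, Mul(Rational(1, 9), 96)) = Add(2, Rational(32, 3)) = Rational(38, 3) ≈ 12.667)
D = Rational(-139, 3) (D = Add(Rational(38, 3), -59) = Rational(-139, 3) ≈ -46.333)
Function('V')(s) = Mul(2, s, Pow(Add(-10, s), -1)) (Function('V')(s) = Mul(Add(s, s), Pow(Add(s, -10), -1)) = Mul(Mul(2, s), Pow(Add(-10, s), -1)) = Mul(2, s, Pow(Add(-10, s), -1)))
Pow(Function('V')(D), -1) = Pow(Mul(2, Rational(-139, 3), Pow(Add(-10, Rational(-139, 3)), -1)), -1) = Pow(Mul(2, Rational(-139, 3), Pow(Rational(-169, 3), -1)), -1) = Pow(Mul(2, Rational(-139, 3), Rational(-3, 169)), -1) = Pow(Rational(278, 169), -1) = Rational(169, 278)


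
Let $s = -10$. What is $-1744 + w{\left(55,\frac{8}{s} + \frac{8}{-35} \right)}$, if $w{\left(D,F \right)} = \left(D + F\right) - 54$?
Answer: $- \frac{61041}{35} \approx -1744.0$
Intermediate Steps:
$w{\left(D,F \right)} = -54 + D + F$
$-1744 + w{\left(55,\frac{8}{s} + \frac{8}{-35} \right)} = -1744 + \left(-54 + 55 + \left(\frac{8}{-10} + \frac{8}{-35}\right)\right) = -1744 + \left(-54 + 55 + \left(8 \left(- \frac{1}{10}\right) + 8 \left(- \frac{1}{35}\right)\right)\right) = -1744 - \frac{1}{35} = - \frac{61041}{35}$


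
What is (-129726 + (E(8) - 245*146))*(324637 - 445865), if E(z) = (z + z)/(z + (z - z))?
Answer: 20062506632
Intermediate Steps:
E(z) = 2 (E(z) = (2*z)/(z + 0) = (2*z)/z = 2)
(-129726 + (E(8) - 245*146))*(324637 - 445865) = (-129726 + (2 - 245*146))*(324637 - 445865) = (-129726 + (2 - 35770))*(-121228) = (-129726 - 35768)*(-121228) = -165494*(-121228) = 20062506632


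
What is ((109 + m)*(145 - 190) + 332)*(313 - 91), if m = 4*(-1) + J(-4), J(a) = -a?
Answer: -1015206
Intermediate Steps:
m = 0 (m = 4*(-1) - 1*(-4) = -4 + 4 = 0)
((109 + m)*(145 - 190) + 332)*(313 - 91) = ((109 + 0)*(145 - 190) + 332)*(313 - 91) = (109*(-45) + 332)*222 = (-4905 + 332)*222 = -4573*222 = -1015206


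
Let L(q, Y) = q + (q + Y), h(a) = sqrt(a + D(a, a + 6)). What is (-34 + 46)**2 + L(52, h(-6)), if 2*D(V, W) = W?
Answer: 248 + I*sqrt(6) ≈ 248.0 + 2.4495*I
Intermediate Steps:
D(V, W) = W/2
h(a) = sqrt(3 + 3*a/2) (h(a) = sqrt(a + (a + 6)/2) = sqrt(a + (6 + a)/2) = sqrt(a + (3 + a/2)) = sqrt(3 + 3*a/2))
L(q, Y) = Y + 2*q (L(q, Y) = q + (Y + q) = Y + 2*q)
(-34 + 46)**2 + L(52, h(-6)) = (-34 + 46)**2 + (sqrt(12 + 6*(-6))/2 + 2*52) = 12**2 + (sqrt(12 - 36)/2 + 104) = 144 + (sqrt(-24)/2 + 104) = 144 + ((2*I*sqrt(6))/2 + 104) = 144 + (I*sqrt(6) + 104) = 144 + (104 + I*sqrt(6)) = 248 + I*sqrt(6)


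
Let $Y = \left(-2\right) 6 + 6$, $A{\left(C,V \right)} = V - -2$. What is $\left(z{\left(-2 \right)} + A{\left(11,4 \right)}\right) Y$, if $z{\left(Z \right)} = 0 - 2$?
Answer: $-24$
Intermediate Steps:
$z{\left(Z \right)} = -2$ ($z{\left(Z \right)} = 0 - 2 = -2$)
$A{\left(C,V \right)} = 2 + V$ ($A{\left(C,V \right)} = V + 2 = 2 + V$)
$Y = -6$ ($Y = -12 + 6 = -6$)
$\left(z{\left(-2 \right)} + A{\left(11,4 \right)}\right) Y = \left(-2 + \left(2 + 4\right)\right) \left(-6\right) = \left(-2 + 6\right) \left(-6\right) = 4 \left(-6\right) = -24$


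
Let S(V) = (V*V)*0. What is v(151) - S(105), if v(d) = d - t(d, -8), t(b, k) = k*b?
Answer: 1359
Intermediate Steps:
S(V) = 0 (S(V) = V²*0 = 0)
t(b, k) = b*k
v(d) = 9*d (v(d) = d - d*(-8) = d - (-8)*d = d + 8*d = 9*d)
v(151) - S(105) = 9*151 - 1*0 = 1359 + 0 = 1359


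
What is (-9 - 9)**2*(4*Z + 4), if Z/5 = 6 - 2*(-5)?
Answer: 104976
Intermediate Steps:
Z = 80 (Z = 5*(6 - 2*(-5)) = 5*(6 + 10) = 5*16 = 80)
(-9 - 9)**2*(4*Z + 4) = (-9 - 9)**2*(4*80 + 4) = (-18)**2*(320 + 4) = 324*324 = 104976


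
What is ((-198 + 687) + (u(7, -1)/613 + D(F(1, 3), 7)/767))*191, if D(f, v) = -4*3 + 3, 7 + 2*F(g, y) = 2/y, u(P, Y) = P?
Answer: 43913472961/470171 ≈ 93399.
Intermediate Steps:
F(g, y) = -7/2 + 1/y (F(g, y) = -7/2 + (2/y)/2 = -7/2 + 1/y)
D(f, v) = -9 (D(f, v) = -12 + 3 = -9)
((-198 + 687) + (u(7, -1)/613 + D(F(1, 3), 7)/767))*191 = ((-198 + 687) + (7/613 - 9/767))*191 = (489 + (7*(1/613) - 9*1/767))*191 = (489 + (7/613 - 9/767))*191 = (489 - 148/470171)*191 = (229913471/470171)*191 = 43913472961/470171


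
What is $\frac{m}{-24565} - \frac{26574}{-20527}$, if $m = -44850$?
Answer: $\frac{314685252}{100849151} \approx 3.1204$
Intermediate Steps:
$\frac{m}{-24565} - \frac{26574}{-20527} = - \frac{44850}{-24565} - \frac{26574}{-20527} = \left(-44850\right) \left(- \frac{1}{24565}\right) - - \frac{26574}{20527} = \frac{8970}{4913} + \frac{26574}{20527} = \frac{314685252}{100849151}$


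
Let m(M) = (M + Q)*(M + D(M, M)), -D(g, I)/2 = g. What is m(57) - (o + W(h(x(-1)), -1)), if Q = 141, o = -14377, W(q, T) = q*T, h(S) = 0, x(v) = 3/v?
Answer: 3091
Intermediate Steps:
D(g, I) = -2*g
W(q, T) = T*q
m(M) = -M*(141 + M) (m(M) = (M + 141)*(M - 2*M) = (141 + M)*(-M) = -M*(141 + M))
m(57) - (o + W(h(x(-1)), -1)) = 57*(-141 - 1*57) - (-14377 - 1*0) = 57*(-141 - 57) - (-14377 + 0) = 57*(-198) - 1*(-14377) = -11286 + 14377 = 3091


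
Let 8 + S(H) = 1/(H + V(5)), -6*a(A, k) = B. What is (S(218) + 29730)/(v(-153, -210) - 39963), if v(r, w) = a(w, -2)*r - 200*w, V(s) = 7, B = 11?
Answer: 13374902/1042875 ≈ 12.825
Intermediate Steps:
a(A, k) = -11/6 (a(A, k) = -1/6*11 = -11/6)
S(H) = -8 + 1/(7 + H) (S(H) = -8 + 1/(H + 7) = -8 + 1/(7 + H))
v(r, w) = -200*w - 11*r/6 (v(r, w) = -11*r/6 - 200*w = -200*w - 11*r/6)
(S(218) + 29730)/(v(-153, -210) - 39963) = ((-55 - 8*218)/(7 + 218) + 29730)/((-200*(-210) - 11/6*(-153)) - 39963) = ((-55 - 1744)/225 + 29730)/((42000 + 561/2) - 39963) = ((1/225)*(-1799) + 29730)/(84561/2 - 39963) = (-1799/225 + 29730)/(4635/2) = (6687451/225)*(2/4635) = 13374902/1042875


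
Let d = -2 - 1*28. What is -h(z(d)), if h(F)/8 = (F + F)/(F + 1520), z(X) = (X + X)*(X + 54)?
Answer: 288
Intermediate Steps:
d = -30 (d = -2 - 28 = -30)
z(X) = 2*X*(54 + X) (z(X) = (2*X)*(54 + X) = 2*X*(54 + X))
h(F) = 16*F/(1520 + F) (h(F) = 8*((F + F)/(F + 1520)) = 8*((2*F)/(1520 + F)) = 8*(2*F/(1520 + F)) = 16*F/(1520 + F))
-h(z(d)) = -16*2*(-30)*(54 - 30)/(1520 + 2*(-30)*(54 - 30)) = -16*2*(-30)*24/(1520 + 2*(-30)*24) = -16*(-1440)/(1520 - 1440) = -16*(-1440)/80 = -1*(-288) = 288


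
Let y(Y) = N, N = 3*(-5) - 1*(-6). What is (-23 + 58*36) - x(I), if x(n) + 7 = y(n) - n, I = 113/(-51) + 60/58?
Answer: 3076052/1479 ≈ 2079.8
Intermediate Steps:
N = -9 (N = -15 + 6 = -9)
I = -1747/1479 (I = 113*(-1/51) + 60*(1/58) = -113/51 + 30/29 = -1747/1479 ≈ -1.1812)
y(Y) = -9
x(n) = -16 - n (x(n) = -7 + (-9 - n) = -16 - n)
(-23 + 58*36) - x(I) = (-23 + 58*36) - (-16 - 1*(-1747/1479)) = (-23 + 2088) - (-16 + 1747/1479) = 2065 - 1*(-21917/1479) = 2065 + 21917/1479 = 3076052/1479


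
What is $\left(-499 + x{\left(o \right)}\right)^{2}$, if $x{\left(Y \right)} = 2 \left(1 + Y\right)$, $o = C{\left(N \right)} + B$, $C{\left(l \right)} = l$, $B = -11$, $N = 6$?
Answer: $257049$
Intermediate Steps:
$o = -5$ ($o = 6 - 11 = -5$)
$x{\left(Y \right)} = 2 + 2 Y$
$\left(-499 + x{\left(o \right)}\right)^{2} = \left(-499 + \left(2 + 2 \left(-5\right)\right)\right)^{2} = \left(-499 + \left(2 - 10\right)\right)^{2} = \left(-499 - 8\right)^{2} = \left(-507\right)^{2} = 257049$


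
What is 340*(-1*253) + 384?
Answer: -85636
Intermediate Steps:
340*(-1*253) + 384 = 340*(-253) + 384 = -86020 + 384 = -85636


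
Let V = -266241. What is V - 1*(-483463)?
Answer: 217222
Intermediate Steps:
V - 1*(-483463) = -266241 - 1*(-483463) = -266241 + 483463 = 217222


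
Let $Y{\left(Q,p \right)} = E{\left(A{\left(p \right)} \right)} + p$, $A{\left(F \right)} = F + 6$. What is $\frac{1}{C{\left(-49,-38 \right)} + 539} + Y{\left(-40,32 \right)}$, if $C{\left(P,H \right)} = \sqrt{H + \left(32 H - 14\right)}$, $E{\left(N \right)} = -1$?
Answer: $\frac{9045998}{291789} - \frac{2 i \sqrt{317}}{291789} \approx 31.002 - 0.00012204 i$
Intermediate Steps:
$A{\left(F \right)} = 6 + F$
$C{\left(P,H \right)} = \sqrt{-14 + 33 H}$ ($C{\left(P,H \right)} = \sqrt{H + \left(-14 + 32 H\right)} = \sqrt{-14 + 33 H}$)
$Y{\left(Q,p \right)} = -1 + p$
$\frac{1}{C{\left(-49,-38 \right)} + 539} + Y{\left(-40,32 \right)} = \frac{1}{\sqrt{-14 + 33 \left(-38\right)} + 539} + \left(-1 + 32\right) = \frac{1}{\sqrt{-14 - 1254} + 539} + 31 = \frac{1}{\sqrt{-1268} + 539} + 31 = \frac{1}{2 i \sqrt{317} + 539} + 31 = \frac{1}{539 + 2 i \sqrt{317}} + 31 = 31 + \frac{1}{539 + 2 i \sqrt{317}}$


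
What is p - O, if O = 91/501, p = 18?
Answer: 8927/501 ≈ 17.818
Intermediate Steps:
O = 91/501 (O = 91*(1/501) = 91/501 ≈ 0.18164)
p - O = 18 - 1*91/501 = 18 - 91/501 = 8927/501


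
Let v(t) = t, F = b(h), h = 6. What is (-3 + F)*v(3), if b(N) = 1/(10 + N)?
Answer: -141/16 ≈ -8.8125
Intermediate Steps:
F = 1/16 (F = 1/(10 + 6) = 1/16 ≈ 0.062500)
(-3 + F)*v(3) = (-3 + 1/16)*3 = -47/16*3 = -141/16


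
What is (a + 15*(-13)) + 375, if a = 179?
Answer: 359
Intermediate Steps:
(a + 15*(-13)) + 375 = (179 + 15*(-13)) + 375 = (179 - 195) + 375 = -16 + 375 = 359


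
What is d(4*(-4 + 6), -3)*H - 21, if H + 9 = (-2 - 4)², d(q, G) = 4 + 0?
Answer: 87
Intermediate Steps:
d(q, G) = 4
H = 27 (H = -9 + (-2 - 4)² = -9 + (-6)² = -9 + 36 = 27)
d(4*(-4 + 6), -3)*H - 21 = 4*27 - 21 = 108 - 21 = 87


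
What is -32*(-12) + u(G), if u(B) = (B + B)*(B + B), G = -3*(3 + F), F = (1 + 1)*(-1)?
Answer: 420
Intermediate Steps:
F = -2 (F = 2*(-1) = -2)
G = -3 (G = -3*(3 - 2) = -3*1 = -3)
u(B) = 4*B² (u(B) = (2*B)*(2*B) = 4*B²)
-32*(-12) + u(G) = -32*(-12) + 4*(-3)² = 384 + 4*9 = 384 + 36 = 420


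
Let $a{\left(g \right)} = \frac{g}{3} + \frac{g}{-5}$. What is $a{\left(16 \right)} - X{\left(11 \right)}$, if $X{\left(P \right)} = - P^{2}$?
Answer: $\frac{1847}{15} \approx 123.13$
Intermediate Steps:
$a{\left(g \right)} = \frac{2 g}{15}$ ($a{\left(g \right)} = g \frac{1}{3} + g \left(- \frac{1}{5}\right) = \frac{g}{3} - \frac{g}{5} = \frac{2 g}{15}$)
$a{\left(16 \right)} - X{\left(11 \right)} = \frac{2}{15} \cdot 16 - - 11^{2} = \frac{32}{15} - \left(-1\right) 121 = \frac{32}{15} - -121 = \frac{32}{15} + 121 = \frac{1847}{15}$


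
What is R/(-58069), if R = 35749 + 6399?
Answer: -42148/58069 ≈ -0.72583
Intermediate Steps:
R = 42148
R/(-58069) = 42148/(-58069) = 42148*(-1/58069) = -42148/58069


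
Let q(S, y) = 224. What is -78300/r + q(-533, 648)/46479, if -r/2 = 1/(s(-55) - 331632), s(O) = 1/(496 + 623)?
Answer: -225088756897163098/17336667 ≈ -1.2983e+10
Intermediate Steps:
s(O) = 1/1119
r = 2238/371096207 (r = -2/(1/1119 - 331632) = -2/(-371096207/1119) = -2*(-1119/371096207) = 2238/371096207 ≈ 6.0308e-6)
-78300/r + q(-533, 648)/46479 = -78300/2238/371096207 + 224/46479 = -78300*371096207/2238 + 224*(1/46479) = -4842805501350/373 + 224/46479 = -225088756897163098/17336667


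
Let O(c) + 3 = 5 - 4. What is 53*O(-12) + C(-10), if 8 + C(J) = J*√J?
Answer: -114 - 10*I*√10 ≈ -114.0 - 31.623*I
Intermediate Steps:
C(J) = -8 + J^(3/2) (C(J) = -8 + J*√J = -8 + J^(3/2))
O(c) = -2 (O(c) = -3 + (5 - 4) = -3 + 1 = -2)
53*O(-12) + C(-10) = 53*(-2) + (-8 + (-10)^(3/2)) = -106 + (-8 - 10*I*√10) = -114 - 10*I*√10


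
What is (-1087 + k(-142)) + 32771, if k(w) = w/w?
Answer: 31685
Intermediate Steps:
k(w) = 1
(-1087 + k(-142)) + 32771 = (-1087 + 1) + 32771 = -1086 + 32771 = 31685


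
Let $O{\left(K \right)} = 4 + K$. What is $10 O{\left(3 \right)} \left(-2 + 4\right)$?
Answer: $140$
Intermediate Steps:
$10 O{\left(3 \right)} \left(-2 + 4\right) = 10 \left(4 + 3\right) \left(-2 + 4\right) = 10 \cdot 7 \cdot 2 = 70 \cdot 2 = 140$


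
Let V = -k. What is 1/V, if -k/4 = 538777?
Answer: 1/2155108 ≈ 4.6401e-7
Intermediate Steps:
k = -2155108 (k = -4*538777 = -2155108)
V = 2155108 (V = -1*(-2155108) = 2155108)
1/V = 1/2155108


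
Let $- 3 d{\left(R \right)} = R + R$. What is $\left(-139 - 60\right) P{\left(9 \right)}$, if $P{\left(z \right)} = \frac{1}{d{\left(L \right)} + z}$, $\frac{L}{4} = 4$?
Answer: $\frac{597}{5} \approx 119.4$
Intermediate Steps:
$L = 16$ ($L = 4 \cdot 4 = 16$)
$d{\left(R \right)} = - \frac{2 R}{3}$ ($d{\left(R \right)} = - \frac{R + R}{3} = - \frac{2 R}{3}$)
$P{\left(z \right)} = \frac{1}{- \frac{32}{3} + z}$ ($P{\left(z \right)} = \frac{1}{\left(- \frac{2}{3}\right) 16 + z} = \frac{1}{- \frac{32}{3} + z}$)
$\left(-139 - 60\right) P{\left(9 \right)} = \left(-139 - 60\right) \frac{3}{-32 + 3 \cdot 9} = - 199 \frac{3}{-32 + 27} = - 199 \frac{3}{-5} = - 199 \cdot 3 \left(- \frac{1}{5}\right) = \left(-199\right) \left(- \frac{3}{5}\right) = \frac{597}{5}$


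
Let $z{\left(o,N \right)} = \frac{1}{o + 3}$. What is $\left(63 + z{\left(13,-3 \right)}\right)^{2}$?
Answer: $\frac{1018081}{256} \approx 3976.9$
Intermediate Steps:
$z{\left(o,N \right)} = \frac{1}{3 + o}$
$\left(63 + z{\left(13,-3 \right)}\right)^{2} = \left(63 + \frac{1}{3 + 13}\right)^{2} = \left(63 + \frac{1}{16}\right)^{2} = \left(\frac{1009}{16}\right)^{2} = \frac{1018081}{256}$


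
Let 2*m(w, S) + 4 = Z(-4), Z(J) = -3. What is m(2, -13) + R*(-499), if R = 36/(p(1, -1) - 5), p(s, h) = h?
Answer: 5981/2 ≈ 2990.5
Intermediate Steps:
m(w, S) = -7/2 (m(w, S) = -2 + (1/2)*(-3) = -2 - 3/2 = -7/2)
R = -6 (R = 36/(-1 - 5) = 36/(-6) = -1/6*36 = -6)
m(2, -13) + R*(-499) = -7/2 - 6*(-499) = -7/2 + 2994 = 5981/2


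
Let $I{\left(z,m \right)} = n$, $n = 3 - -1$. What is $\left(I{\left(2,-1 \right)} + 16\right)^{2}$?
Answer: $400$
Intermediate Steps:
$n = 4$ ($n = 3 + 1 = 4$)
$I{\left(z,m \right)} = 4$
$\left(I{\left(2,-1 \right)} + 16\right)^{2} = \left(4 + 16\right)^{2} = 20^{2} = 400$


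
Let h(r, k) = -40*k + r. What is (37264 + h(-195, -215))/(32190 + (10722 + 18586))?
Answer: 45669/61498 ≈ 0.74261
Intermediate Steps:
h(r, k) = r - 40*k
(37264 + h(-195, -215))/(32190 + (10722 + 18586)) = (37264 + (-195 - 40*(-215)))/(32190 + (10722 + 18586)) = (37264 + (-195 + 8600))/(32190 + 29308) = (37264 + 8405)/61498 = 45669*(1/61498) = 45669/61498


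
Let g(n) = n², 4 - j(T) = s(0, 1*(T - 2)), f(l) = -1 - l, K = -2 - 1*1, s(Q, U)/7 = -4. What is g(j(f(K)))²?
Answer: 1048576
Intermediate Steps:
s(Q, U) = -28 (s(Q, U) = 7*(-4) = -28)
K = -3 (K = -2 - 1 = -3)
j(T) = 32 (j(T) = 4 - 1*(-28) = 4 + 28 = 32)
g(j(f(K)))² = (32²)² = 1024² = 1048576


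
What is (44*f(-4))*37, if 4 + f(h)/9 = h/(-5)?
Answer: -234432/5 ≈ -46886.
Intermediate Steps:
f(h) = -36 - 9*h/5 (f(h) = -36 + 9*(h/(-5)) = -36 + 9*(h*(-1/5)) = -36 + 9*(-h/5) = -36 - 9*h/5)
(44*f(-4))*37 = (44*(-36 - 9/5*(-4)))*37 = (44*(-36 + 36/5))*37 = (44*(-144/5))*37 = -6336/5*37 = -234432/5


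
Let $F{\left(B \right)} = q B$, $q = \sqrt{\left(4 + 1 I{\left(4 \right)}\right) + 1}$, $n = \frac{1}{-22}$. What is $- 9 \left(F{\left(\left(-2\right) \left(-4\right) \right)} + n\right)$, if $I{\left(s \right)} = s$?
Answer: $- \frac{4743}{22} \approx -215.59$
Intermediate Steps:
$n = - \frac{1}{22} \approx -0.045455$
$q = 3$ ($q = \sqrt{\left(4 + 1 \cdot 4\right) + 1} = \sqrt{\left(4 + 4\right) + 1} = \sqrt{8 + 1} = \sqrt{9} = 3$)
$F{\left(B \right)} = 3 B$
$- 9 \left(F{\left(\left(-2\right) \left(-4\right) \right)} + n\right) = - 9 \left(3 \left(\left(-2\right) \left(-4\right)\right) - \frac{1}{22}\right) = - 9 \left(3 \cdot 8 - \frac{1}{22}\right) = - 9 \left(24 - \frac{1}{22}\right) = \left(-9\right) \frac{527}{22} = - \frac{4743}{22}$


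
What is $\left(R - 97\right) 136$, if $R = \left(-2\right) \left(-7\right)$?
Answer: $-11288$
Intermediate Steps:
$R = 14$
$\left(R - 97\right) 136 = \left(14 - 97\right) 136 = \left(-83\right) 136 = -11288$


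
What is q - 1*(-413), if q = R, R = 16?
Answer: 429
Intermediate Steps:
q = 16
q - 1*(-413) = 16 - 1*(-413) = 16 + 413 = 429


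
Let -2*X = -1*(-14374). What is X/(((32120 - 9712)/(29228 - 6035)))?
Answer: -166688091/22408 ≈ -7438.8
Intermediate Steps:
X = -7187 (X = -(-1)*(-14374)/2 = -½*14374 = -7187)
X/(((32120 - 9712)/(29228 - 6035))) = -7187*(29228 - 6035)/(32120 - 9712) = -7187/(22408/23193) = -7187/(22408*(1/23193)) = -7187/22408/23193 = -7187*23193/22408 = -166688091/22408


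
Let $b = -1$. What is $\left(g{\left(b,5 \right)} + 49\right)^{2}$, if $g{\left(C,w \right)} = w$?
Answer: $2916$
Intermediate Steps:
$\left(g{\left(b,5 \right)} + 49\right)^{2} = \left(5 + 49\right)^{2} = 54^{2} = 2916$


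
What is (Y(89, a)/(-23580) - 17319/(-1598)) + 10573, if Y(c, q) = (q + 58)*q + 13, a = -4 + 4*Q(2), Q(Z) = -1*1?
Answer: 22156028987/2093380 ≈ 10584.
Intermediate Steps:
Q(Z) = -1
a = -8 (a = -4 + 4*(-1) = -4 - 4 = -8)
Y(c, q) = 13 + q*(58 + q) (Y(c, q) = (58 + q)*q + 13 = q*(58 + q) + 13 = 13 + q*(58 + q))
(Y(89, a)/(-23580) - 17319/(-1598)) + 10573 = ((13 + (-8)² + 58*(-8))/(-23580) - 17319/(-1598)) + 10573 = ((13 + 64 - 464)*(-1/23580) - 17319*(-1/1598)) + 10573 = (-387*(-1/23580) + 17319/1598) + 10573 = (43/2620 + 17319/1598) + 10573 = 22722247/2093380 + 10573 = 22156028987/2093380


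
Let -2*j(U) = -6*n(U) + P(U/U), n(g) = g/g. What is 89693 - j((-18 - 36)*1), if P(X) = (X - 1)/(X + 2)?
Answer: 89690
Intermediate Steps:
P(X) = (-1 + X)/(2 + X)
n(g) = 1
j(U) = 3 (j(U) = -(-6*1 + (-1 + U/U)/(2 + U/U))/2 = -(-6 + (-1 + 1)/(2 + 1))/2 = -(-6 + 0/3)/2 = -(-6 + (⅓)*0)/2 = -(-6 + 0)/2 = -½*(-6) = 3)
89693 - j((-18 - 36)*1) = 89693 - 1*3 = 89693 - 3 = 89690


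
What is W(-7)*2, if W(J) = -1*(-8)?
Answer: 16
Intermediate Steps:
W(J) = 8
W(-7)*2 = 8*2 = 16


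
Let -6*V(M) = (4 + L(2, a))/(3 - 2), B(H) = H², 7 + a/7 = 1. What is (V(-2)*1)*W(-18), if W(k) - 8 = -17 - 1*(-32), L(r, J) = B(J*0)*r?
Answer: -46/3 ≈ -15.333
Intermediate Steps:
a = -42 (a = -49 + 7*1 = -49 + 7 = -42)
L(r, J) = 0 (L(r, J) = (J*0)²*r = 0²*r = 0*r = 0)
V(M) = -⅔ (V(M) = -(4 + 0)/(6*(3 - 2)) = -2/(3*1) = -2/3 = -⅙*4 = -⅔)
W(k) = 23 (W(k) = 8 + (-17 - 1*(-32)) = 8 + (-17 + 32) = 8 + 15 = 23)
(V(-2)*1)*W(-18) = -⅔*1*23 = -⅔*23 = -46/3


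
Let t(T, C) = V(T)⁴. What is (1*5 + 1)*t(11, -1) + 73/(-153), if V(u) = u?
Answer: 13440365/153 ≈ 87846.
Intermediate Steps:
t(T, C) = T⁴
(1*5 + 1)*t(11, -1) + 73/(-153) = (1*5 + 1)*11⁴ + 73/(-153) = (5 + 1)*14641 + 73*(-1/153) = 6*14641 - 73/153 = 87846 - 73/153 = 13440365/153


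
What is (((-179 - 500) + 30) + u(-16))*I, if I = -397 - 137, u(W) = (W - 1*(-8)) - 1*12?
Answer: 357246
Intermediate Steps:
u(W) = -4 + W (u(W) = (W + 8) - 12 = (8 + W) - 12 = -4 + W)
I = -534
(((-179 - 500) + 30) + u(-16))*I = (((-179 - 500) + 30) + (-4 - 16))*(-534) = ((-679 + 30) - 20)*(-534) = (-649 - 20)*(-534) = -669*(-534) = 357246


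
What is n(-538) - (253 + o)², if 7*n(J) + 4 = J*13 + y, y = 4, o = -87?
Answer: -199886/7 ≈ -28555.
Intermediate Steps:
n(J) = 13*J/7 (n(J) = -4/7 + (J*13 + 4)/7 = -4/7 + (13*J + 4)/7 = -4/7 + (4 + 13*J)/7 = -4/7 + (4/7 + 13*J/7) = 13*J/7)
n(-538) - (253 + o)² = (13/7)*(-538) - (253 - 87)² = -6994/7 - 1*166² = -6994/7 - 1*27556 = -6994/7 - 27556 = -199886/7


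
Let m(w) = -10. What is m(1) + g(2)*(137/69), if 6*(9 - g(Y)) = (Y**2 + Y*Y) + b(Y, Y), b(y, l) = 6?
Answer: 670/207 ≈ 3.2367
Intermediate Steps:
g(Y) = 8 - Y**2/3 (g(Y) = 9 - ((Y**2 + Y*Y) + 6)/6 = 9 - ((Y**2 + Y**2) + 6)/6 = 9 - (2*Y**2 + 6)/6 = 9 - (6 + 2*Y**2)/6 = 9 + (-1 - Y**2/3) = 8 - Y**2/3)
m(1) + g(2)*(137/69) = -10 + (8 - 1/3*2**2)*(137/69) = -10 + (8 - 1/3*4)*(137*(1/69)) = -10 + (8 - 4/3)*(137/69) = -10 + (20/3)*(137/69) = -10 + 2740/207 = 670/207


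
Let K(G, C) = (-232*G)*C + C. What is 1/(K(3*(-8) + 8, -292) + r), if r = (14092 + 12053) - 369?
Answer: -1/1058420 ≈ -9.4480e-7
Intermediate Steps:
K(G, C) = C - 232*C*G (K(G, C) = -232*C*G + C = C - 232*C*G)
r = 25776 (r = 26145 - 369 = 25776)
1/(K(3*(-8) + 8, -292) + r) = 1/(-292*(1 - 232*(3*(-8) + 8)) + 25776) = 1/(-292*(1 - 232*(-24 + 8)) + 25776) = 1/(-292*(1 - 232*(-16)) + 25776) = 1/(-292*(1 + 3712) + 25776) = 1/(-292*3713 + 25776) = 1/(-1084196 + 25776) = 1/(-1058420) = -1/1058420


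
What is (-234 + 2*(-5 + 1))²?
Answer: 58564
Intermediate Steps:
(-234 + 2*(-5 + 1))² = (-234 + 2*(-4))² = (-234 - 8)² = (-242)² = 58564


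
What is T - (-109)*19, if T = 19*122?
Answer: 4389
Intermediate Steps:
T = 2318
T - (-109)*19 = 2318 - (-109)*19 = 2318 - 1*(-2071) = 2318 + 2071 = 4389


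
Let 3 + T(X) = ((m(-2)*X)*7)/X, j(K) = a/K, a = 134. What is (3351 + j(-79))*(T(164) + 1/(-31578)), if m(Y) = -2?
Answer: -142041740065/2494662 ≈ -56938.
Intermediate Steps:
j(K) = 134/K
T(X) = -17 (T(X) = -3 + (-2*X*7)/X = -3 + (-14*X)/X = -3 - 14 = -17)
(3351 + j(-79))*(T(164) + 1/(-31578)) = (3351 + 134/(-79))*(-17 + 1/(-31578)) = (3351 + 134*(-1/79))*(-17 - 1/31578) = (3351 - 134/79)*(-536827/31578) = (264595/79)*(-536827/31578) = -142041740065/2494662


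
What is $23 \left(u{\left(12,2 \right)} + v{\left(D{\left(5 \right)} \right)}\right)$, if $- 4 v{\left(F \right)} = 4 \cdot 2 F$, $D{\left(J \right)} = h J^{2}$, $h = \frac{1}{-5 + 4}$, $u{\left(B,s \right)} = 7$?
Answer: $1311$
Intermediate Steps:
$h = -1$ ($h = \frac{1}{-1} = -1$)
$D{\left(J \right)} = - J^{2}$
$v{\left(F \right)} = - 2 F$ ($v{\left(F \right)} = - \frac{4 \cdot 2 F}{4} = - \frac{8 F}{4} = - 2 F$)
$23 \left(u{\left(12,2 \right)} + v{\left(D{\left(5 \right)} \right)}\right) = 23 \left(7 - 2 \left(- 5^{2}\right)\right) = 23 \left(7 - 2 \left(\left(-1\right) 25\right)\right) = 23 \left(7 - -50\right) = 23 \left(7 + 50\right) = 23 \cdot 57 = 1311$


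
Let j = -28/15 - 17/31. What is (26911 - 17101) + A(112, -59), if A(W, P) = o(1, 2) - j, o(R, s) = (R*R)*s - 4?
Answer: 4561843/465 ≈ 9810.4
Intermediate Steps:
o(R, s) = -4 + s*R² (o(R, s) = R²*s - 4 = s*R² - 4 = -4 + s*R²)
j = -1123/465 (j = -28*1/15 - 17*1/31 = -28/15 - 17/31 = -1123/465 ≈ -2.4151)
A(W, P) = 193/465 (A(W, P) = (-4 + 2*1²) - 1*(-1123/465) = (-4 + 2*1) + 1123/465 = (-4 + 2) + 1123/465 = -2 + 1123/465 = 193/465)
(26911 - 17101) + A(112, -59) = (26911 - 17101) + 193/465 = 9810 + 193/465 = 4561843/465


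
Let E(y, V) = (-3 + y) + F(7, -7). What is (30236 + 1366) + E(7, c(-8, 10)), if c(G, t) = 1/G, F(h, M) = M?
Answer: 31599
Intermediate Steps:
E(y, V) = -10 + y (E(y, V) = (-3 + y) - 7 = -10 + y)
(30236 + 1366) + E(7, c(-8, 10)) = (30236 + 1366) + (-10 + 7) = 31602 - 3 = 31599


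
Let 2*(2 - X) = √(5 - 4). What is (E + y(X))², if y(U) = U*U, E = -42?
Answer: 25281/16 ≈ 1580.1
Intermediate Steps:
X = 3/2 (X = 2 - √(5 - 4)/2 = 2 - √1/2 = 2 - ½*1 = 2 - ½ = 3/2 ≈ 1.5000)
y(U) = U²
(E + y(X))² = (-42 + (3/2)²)² = (-42 + 9/4)² = (-159/4)² = 25281/16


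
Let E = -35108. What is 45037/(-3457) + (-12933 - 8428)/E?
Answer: -1507314019/121368356 ≈ -12.419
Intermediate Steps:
45037/(-3457) + (-12933 - 8428)/E = 45037/(-3457) + (-12933 - 8428)/(-35108) = 45037*(-1/3457) - 21361*(-1/35108) = -45037/3457 + 21361/35108 = -1507314019/121368356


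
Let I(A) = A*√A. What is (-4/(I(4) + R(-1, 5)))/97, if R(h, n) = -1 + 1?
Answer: -1/194 ≈ -0.0051546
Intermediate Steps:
R(h, n) = 0
I(A) = A^(3/2)
(-4/(I(4) + R(-1, 5)))/97 = (-4/(4^(3/2) + 0))/97 = (-4/(8 + 0))*(1/97) = (-4/8)*(1/97) = ((⅛)*(-4))*(1/97) = -½*1/97 = -1/194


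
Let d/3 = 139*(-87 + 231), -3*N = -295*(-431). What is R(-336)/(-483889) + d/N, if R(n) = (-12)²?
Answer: -87188008896/61524066905 ≈ -1.4171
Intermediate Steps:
R(n) = 144
N = -127145/3 (N = -(-295)*(-431)/3 = -⅓*127145 = -127145/3 ≈ -42382.)
d = 60048 (d = 3*(139*(-87 + 231)) = 3*(139*144) = 3*20016 = 60048)
R(-336)/(-483889) + d/N = 144/(-483889) + 60048/(-127145/3) = 144*(-1/483889) + 60048*(-3/127145) = -144/483889 - 180144/127145 = -87188008896/61524066905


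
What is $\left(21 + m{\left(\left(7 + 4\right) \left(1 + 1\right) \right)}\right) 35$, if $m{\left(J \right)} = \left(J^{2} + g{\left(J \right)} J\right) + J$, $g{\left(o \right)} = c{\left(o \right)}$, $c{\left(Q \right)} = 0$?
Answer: $18445$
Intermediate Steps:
$g{\left(o \right)} = 0$
$m{\left(J \right)} = J + J^{2}$ ($m{\left(J \right)} = \left(J^{2} + 0 J\right) + J = \left(J^{2} + 0\right) + J = J^{2} + J = J + J^{2}$)
$\left(21 + m{\left(\left(7 + 4\right) \left(1 + 1\right) \right)}\right) 35 = \left(21 + \left(7 + 4\right) \left(1 + 1\right) \left(1 + \left(7 + 4\right) \left(1 + 1\right)\right)\right) 35 = \left(21 + 11 \cdot 2 \left(1 + 11 \cdot 2\right)\right) 35 = \left(21 + 22 \left(1 + 22\right)\right) 35 = \left(21 + 22 \cdot 23\right) 35 = \left(21 + 506\right) 35 = 527 \cdot 35 = 18445$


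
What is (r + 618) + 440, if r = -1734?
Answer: -676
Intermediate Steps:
(r + 618) + 440 = (-1734 + 618) + 440 = -1116 + 440 = -676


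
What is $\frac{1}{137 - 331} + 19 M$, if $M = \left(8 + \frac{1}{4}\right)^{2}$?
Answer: $\frac{2007019}{1552} \approx 1293.2$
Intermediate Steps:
$M = \frac{1089}{16}$ ($M = \left(8 + \frac{1}{4}\right)^{2} = \left(\frac{33}{4}\right)^{2} = \frac{1089}{16} \approx 68.063$)
$\frac{1}{137 - 331} + 19 M = \frac{1}{137 - 331} + 19 \cdot \frac{1089}{16} = \frac{1}{-194} + \frac{20691}{16} = - \frac{1}{194} + \frac{20691}{16} = \frac{2007019}{1552}$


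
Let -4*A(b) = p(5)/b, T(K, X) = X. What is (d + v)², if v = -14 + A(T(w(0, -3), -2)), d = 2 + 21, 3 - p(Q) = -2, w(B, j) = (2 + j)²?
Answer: 5929/64 ≈ 92.641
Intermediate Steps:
p(Q) = 5 (p(Q) = 3 - 1*(-2) = 3 + 2 = 5)
d = 23
A(b) = -5/(4*b)
v = -107/8 (v = -14 - 5/4/(-2) = -14 - 5/4*(-½) = -14 + 5/8 = -107/8 ≈ -13.375)
(d + v)² = (23 - 107/8)² = (77/8)² = 5929/64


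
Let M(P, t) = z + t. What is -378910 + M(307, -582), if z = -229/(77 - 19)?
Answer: -22010765/58 ≈ -3.7950e+5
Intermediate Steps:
z = -229/58 ≈ -3.9483
M(P, t) = -229/58 + t
-378910 + M(307, -582) = -378910 + (-229/58 - 582) = -378910 - 33985/58 = -22010765/58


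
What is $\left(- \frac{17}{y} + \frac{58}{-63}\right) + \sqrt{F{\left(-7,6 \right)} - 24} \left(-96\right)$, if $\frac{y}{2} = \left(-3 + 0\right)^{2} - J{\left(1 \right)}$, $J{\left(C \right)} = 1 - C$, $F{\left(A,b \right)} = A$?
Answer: $- \frac{235}{126} - 96 i \sqrt{31} \approx -1.8651 - 534.51 i$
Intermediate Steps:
$y = 18$ ($y = 2 \left(\left(-3 + 0\right)^{2} - \left(1 - 1\right)\right) = 2 \left(\left(-3\right)^{2} - \left(1 - 1\right)\right) = 2 \left(9 - 0\right) = 2 \left(9 + 0\right) = 2 \cdot 9 = 18$)
$\left(- \frac{17}{y} + \frac{58}{-63}\right) + \sqrt{F{\left(-7,6 \right)} - 24} \left(-96\right) = \left(- \frac{17}{18} + \frac{58}{-63}\right) + \sqrt{-7 - 24} \left(-96\right) = \left(\left(-17\right) \frac{1}{18} + 58 \left(- \frac{1}{63}\right)\right) + \sqrt{-31} \left(-96\right) = \left(- \frac{17}{18} - \frac{58}{63}\right) + i \sqrt{31} \left(-96\right) = - \frac{235}{126} - 96 i \sqrt{31}$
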